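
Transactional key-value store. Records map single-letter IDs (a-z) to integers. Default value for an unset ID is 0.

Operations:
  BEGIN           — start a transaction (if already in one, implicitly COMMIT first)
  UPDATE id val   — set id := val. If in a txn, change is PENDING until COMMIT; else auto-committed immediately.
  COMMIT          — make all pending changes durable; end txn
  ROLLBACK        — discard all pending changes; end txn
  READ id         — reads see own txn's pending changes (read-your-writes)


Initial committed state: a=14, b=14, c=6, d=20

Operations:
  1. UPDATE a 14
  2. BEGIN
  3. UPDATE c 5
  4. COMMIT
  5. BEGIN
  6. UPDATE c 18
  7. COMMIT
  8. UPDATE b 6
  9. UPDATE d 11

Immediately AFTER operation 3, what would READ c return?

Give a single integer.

Answer: 5

Derivation:
Initial committed: {a=14, b=14, c=6, d=20}
Op 1: UPDATE a=14 (auto-commit; committed a=14)
Op 2: BEGIN: in_txn=True, pending={}
Op 3: UPDATE c=5 (pending; pending now {c=5})
After op 3: visible(c) = 5 (pending={c=5}, committed={a=14, b=14, c=6, d=20})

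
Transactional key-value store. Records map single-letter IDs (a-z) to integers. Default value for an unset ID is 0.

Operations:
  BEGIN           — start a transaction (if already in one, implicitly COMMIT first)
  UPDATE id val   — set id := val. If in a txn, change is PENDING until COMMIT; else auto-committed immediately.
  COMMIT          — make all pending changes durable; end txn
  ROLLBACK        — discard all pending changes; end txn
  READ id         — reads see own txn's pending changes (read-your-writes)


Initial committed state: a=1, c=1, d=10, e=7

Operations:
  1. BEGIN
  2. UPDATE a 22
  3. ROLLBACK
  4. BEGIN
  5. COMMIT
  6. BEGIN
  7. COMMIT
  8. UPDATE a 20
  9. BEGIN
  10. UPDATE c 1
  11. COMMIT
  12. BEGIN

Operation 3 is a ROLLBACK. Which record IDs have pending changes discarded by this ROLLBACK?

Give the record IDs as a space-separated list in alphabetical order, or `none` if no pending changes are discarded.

Initial committed: {a=1, c=1, d=10, e=7}
Op 1: BEGIN: in_txn=True, pending={}
Op 2: UPDATE a=22 (pending; pending now {a=22})
Op 3: ROLLBACK: discarded pending ['a']; in_txn=False
Op 4: BEGIN: in_txn=True, pending={}
Op 5: COMMIT: merged [] into committed; committed now {a=1, c=1, d=10, e=7}
Op 6: BEGIN: in_txn=True, pending={}
Op 7: COMMIT: merged [] into committed; committed now {a=1, c=1, d=10, e=7}
Op 8: UPDATE a=20 (auto-commit; committed a=20)
Op 9: BEGIN: in_txn=True, pending={}
Op 10: UPDATE c=1 (pending; pending now {c=1})
Op 11: COMMIT: merged ['c'] into committed; committed now {a=20, c=1, d=10, e=7}
Op 12: BEGIN: in_txn=True, pending={}
ROLLBACK at op 3 discards: ['a']

Answer: a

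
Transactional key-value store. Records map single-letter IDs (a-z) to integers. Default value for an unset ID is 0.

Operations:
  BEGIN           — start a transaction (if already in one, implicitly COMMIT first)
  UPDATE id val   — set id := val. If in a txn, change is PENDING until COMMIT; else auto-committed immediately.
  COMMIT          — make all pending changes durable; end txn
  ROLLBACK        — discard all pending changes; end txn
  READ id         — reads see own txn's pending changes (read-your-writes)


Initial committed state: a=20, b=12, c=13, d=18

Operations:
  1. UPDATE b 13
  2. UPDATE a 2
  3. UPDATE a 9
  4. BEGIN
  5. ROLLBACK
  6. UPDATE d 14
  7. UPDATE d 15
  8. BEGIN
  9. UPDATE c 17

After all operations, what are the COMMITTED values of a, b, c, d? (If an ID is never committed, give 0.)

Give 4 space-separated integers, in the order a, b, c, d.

Initial committed: {a=20, b=12, c=13, d=18}
Op 1: UPDATE b=13 (auto-commit; committed b=13)
Op 2: UPDATE a=2 (auto-commit; committed a=2)
Op 3: UPDATE a=9 (auto-commit; committed a=9)
Op 4: BEGIN: in_txn=True, pending={}
Op 5: ROLLBACK: discarded pending []; in_txn=False
Op 6: UPDATE d=14 (auto-commit; committed d=14)
Op 7: UPDATE d=15 (auto-commit; committed d=15)
Op 8: BEGIN: in_txn=True, pending={}
Op 9: UPDATE c=17 (pending; pending now {c=17})
Final committed: {a=9, b=13, c=13, d=15}

Answer: 9 13 13 15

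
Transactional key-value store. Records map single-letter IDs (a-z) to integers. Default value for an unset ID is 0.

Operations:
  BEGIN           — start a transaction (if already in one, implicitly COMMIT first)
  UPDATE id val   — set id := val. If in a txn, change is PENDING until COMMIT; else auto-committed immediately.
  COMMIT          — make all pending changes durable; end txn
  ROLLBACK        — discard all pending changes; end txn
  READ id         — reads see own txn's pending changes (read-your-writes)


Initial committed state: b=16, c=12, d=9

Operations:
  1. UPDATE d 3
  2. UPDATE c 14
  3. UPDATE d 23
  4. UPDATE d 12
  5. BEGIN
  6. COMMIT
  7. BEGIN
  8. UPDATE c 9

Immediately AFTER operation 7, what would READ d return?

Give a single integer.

Answer: 12

Derivation:
Initial committed: {b=16, c=12, d=9}
Op 1: UPDATE d=3 (auto-commit; committed d=3)
Op 2: UPDATE c=14 (auto-commit; committed c=14)
Op 3: UPDATE d=23 (auto-commit; committed d=23)
Op 4: UPDATE d=12 (auto-commit; committed d=12)
Op 5: BEGIN: in_txn=True, pending={}
Op 6: COMMIT: merged [] into committed; committed now {b=16, c=14, d=12}
Op 7: BEGIN: in_txn=True, pending={}
After op 7: visible(d) = 12 (pending={}, committed={b=16, c=14, d=12})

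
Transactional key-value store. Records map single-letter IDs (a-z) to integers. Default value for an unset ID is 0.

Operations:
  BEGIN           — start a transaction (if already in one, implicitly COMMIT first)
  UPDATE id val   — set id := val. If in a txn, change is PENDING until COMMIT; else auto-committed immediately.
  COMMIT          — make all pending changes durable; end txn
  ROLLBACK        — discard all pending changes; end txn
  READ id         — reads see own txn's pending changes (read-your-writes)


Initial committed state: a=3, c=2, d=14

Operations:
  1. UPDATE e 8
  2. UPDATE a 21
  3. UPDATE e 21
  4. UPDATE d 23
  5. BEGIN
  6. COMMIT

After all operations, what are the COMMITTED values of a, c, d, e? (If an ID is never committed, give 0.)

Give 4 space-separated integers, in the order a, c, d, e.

Initial committed: {a=3, c=2, d=14}
Op 1: UPDATE e=8 (auto-commit; committed e=8)
Op 2: UPDATE a=21 (auto-commit; committed a=21)
Op 3: UPDATE e=21 (auto-commit; committed e=21)
Op 4: UPDATE d=23 (auto-commit; committed d=23)
Op 5: BEGIN: in_txn=True, pending={}
Op 6: COMMIT: merged [] into committed; committed now {a=21, c=2, d=23, e=21}
Final committed: {a=21, c=2, d=23, e=21}

Answer: 21 2 23 21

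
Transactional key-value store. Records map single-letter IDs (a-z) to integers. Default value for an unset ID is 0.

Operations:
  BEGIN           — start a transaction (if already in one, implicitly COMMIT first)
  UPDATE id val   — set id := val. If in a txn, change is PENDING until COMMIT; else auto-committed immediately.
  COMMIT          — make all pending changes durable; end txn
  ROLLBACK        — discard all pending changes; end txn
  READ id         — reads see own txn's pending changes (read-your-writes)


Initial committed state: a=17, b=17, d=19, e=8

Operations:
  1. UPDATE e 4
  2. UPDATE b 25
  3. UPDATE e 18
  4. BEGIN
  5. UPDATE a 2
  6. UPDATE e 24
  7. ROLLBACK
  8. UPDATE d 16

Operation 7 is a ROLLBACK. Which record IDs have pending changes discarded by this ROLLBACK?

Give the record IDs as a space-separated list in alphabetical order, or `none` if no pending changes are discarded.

Initial committed: {a=17, b=17, d=19, e=8}
Op 1: UPDATE e=4 (auto-commit; committed e=4)
Op 2: UPDATE b=25 (auto-commit; committed b=25)
Op 3: UPDATE e=18 (auto-commit; committed e=18)
Op 4: BEGIN: in_txn=True, pending={}
Op 5: UPDATE a=2 (pending; pending now {a=2})
Op 6: UPDATE e=24 (pending; pending now {a=2, e=24})
Op 7: ROLLBACK: discarded pending ['a', 'e']; in_txn=False
Op 8: UPDATE d=16 (auto-commit; committed d=16)
ROLLBACK at op 7 discards: ['a', 'e']

Answer: a e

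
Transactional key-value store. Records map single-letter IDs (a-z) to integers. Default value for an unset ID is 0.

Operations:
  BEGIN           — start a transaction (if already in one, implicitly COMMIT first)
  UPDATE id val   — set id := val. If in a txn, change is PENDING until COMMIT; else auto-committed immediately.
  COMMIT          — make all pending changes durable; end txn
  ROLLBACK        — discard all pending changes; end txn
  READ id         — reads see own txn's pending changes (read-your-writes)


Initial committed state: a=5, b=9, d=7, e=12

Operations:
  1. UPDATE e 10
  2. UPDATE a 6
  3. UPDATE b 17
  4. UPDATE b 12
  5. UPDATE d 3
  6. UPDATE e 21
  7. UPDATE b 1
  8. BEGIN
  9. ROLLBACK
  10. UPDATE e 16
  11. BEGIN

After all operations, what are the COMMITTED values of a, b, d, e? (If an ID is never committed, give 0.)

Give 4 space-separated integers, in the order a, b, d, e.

Answer: 6 1 3 16

Derivation:
Initial committed: {a=5, b=9, d=7, e=12}
Op 1: UPDATE e=10 (auto-commit; committed e=10)
Op 2: UPDATE a=6 (auto-commit; committed a=6)
Op 3: UPDATE b=17 (auto-commit; committed b=17)
Op 4: UPDATE b=12 (auto-commit; committed b=12)
Op 5: UPDATE d=3 (auto-commit; committed d=3)
Op 6: UPDATE e=21 (auto-commit; committed e=21)
Op 7: UPDATE b=1 (auto-commit; committed b=1)
Op 8: BEGIN: in_txn=True, pending={}
Op 9: ROLLBACK: discarded pending []; in_txn=False
Op 10: UPDATE e=16 (auto-commit; committed e=16)
Op 11: BEGIN: in_txn=True, pending={}
Final committed: {a=6, b=1, d=3, e=16}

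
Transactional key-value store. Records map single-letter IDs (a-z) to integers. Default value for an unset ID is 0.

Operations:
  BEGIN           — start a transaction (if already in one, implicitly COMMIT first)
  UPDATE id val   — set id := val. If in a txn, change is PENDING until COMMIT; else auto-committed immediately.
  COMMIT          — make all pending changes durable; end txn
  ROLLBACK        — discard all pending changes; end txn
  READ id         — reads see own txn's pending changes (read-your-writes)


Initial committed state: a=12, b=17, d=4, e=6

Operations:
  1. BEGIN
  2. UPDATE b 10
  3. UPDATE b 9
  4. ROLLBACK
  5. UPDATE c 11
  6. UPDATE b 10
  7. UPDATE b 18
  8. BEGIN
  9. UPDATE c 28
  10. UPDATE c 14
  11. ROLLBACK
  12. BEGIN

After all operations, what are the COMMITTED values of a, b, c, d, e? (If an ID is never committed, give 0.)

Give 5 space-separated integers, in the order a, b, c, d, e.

Initial committed: {a=12, b=17, d=4, e=6}
Op 1: BEGIN: in_txn=True, pending={}
Op 2: UPDATE b=10 (pending; pending now {b=10})
Op 3: UPDATE b=9 (pending; pending now {b=9})
Op 4: ROLLBACK: discarded pending ['b']; in_txn=False
Op 5: UPDATE c=11 (auto-commit; committed c=11)
Op 6: UPDATE b=10 (auto-commit; committed b=10)
Op 7: UPDATE b=18 (auto-commit; committed b=18)
Op 8: BEGIN: in_txn=True, pending={}
Op 9: UPDATE c=28 (pending; pending now {c=28})
Op 10: UPDATE c=14 (pending; pending now {c=14})
Op 11: ROLLBACK: discarded pending ['c']; in_txn=False
Op 12: BEGIN: in_txn=True, pending={}
Final committed: {a=12, b=18, c=11, d=4, e=6}

Answer: 12 18 11 4 6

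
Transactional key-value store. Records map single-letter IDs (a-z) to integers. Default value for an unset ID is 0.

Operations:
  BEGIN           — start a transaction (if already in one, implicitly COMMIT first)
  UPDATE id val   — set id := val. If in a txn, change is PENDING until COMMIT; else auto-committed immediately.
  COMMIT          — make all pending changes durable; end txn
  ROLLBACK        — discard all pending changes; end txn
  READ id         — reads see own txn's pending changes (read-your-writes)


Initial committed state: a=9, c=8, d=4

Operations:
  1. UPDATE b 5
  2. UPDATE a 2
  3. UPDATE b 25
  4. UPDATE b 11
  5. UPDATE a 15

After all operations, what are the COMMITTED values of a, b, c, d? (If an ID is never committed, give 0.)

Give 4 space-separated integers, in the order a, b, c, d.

Initial committed: {a=9, c=8, d=4}
Op 1: UPDATE b=5 (auto-commit; committed b=5)
Op 2: UPDATE a=2 (auto-commit; committed a=2)
Op 3: UPDATE b=25 (auto-commit; committed b=25)
Op 4: UPDATE b=11 (auto-commit; committed b=11)
Op 5: UPDATE a=15 (auto-commit; committed a=15)
Final committed: {a=15, b=11, c=8, d=4}

Answer: 15 11 8 4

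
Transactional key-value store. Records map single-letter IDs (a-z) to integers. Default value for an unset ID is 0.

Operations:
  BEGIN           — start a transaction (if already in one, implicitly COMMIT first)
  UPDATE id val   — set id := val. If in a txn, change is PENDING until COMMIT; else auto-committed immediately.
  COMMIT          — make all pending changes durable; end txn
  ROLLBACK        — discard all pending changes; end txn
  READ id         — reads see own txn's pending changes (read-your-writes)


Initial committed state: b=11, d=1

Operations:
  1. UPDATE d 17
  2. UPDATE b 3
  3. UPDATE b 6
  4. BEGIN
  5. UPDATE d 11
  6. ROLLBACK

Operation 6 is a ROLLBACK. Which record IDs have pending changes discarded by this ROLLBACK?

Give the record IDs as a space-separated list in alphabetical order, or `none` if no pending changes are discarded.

Answer: d

Derivation:
Initial committed: {b=11, d=1}
Op 1: UPDATE d=17 (auto-commit; committed d=17)
Op 2: UPDATE b=3 (auto-commit; committed b=3)
Op 3: UPDATE b=6 (auto-commit; committed b=6)
Op 4: BEGIN: in_txn=True, pending={}
Op 5: UPDATE d=11 (pending; pending now {d=11})
Op 6: ROLLBACK: discarded pending ['d']; in_txn=False
ROLLBACK at op 6 discards: ['d']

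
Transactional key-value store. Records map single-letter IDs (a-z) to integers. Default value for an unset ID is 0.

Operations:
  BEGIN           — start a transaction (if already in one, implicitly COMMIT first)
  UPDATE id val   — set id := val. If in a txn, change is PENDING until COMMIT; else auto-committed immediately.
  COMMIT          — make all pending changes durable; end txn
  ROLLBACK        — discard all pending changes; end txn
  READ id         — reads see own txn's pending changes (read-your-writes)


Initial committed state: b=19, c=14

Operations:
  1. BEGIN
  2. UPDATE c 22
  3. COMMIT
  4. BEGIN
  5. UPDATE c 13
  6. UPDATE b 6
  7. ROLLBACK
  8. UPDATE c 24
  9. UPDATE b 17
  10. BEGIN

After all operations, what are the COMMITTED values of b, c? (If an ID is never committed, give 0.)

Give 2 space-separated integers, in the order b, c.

Answer: 17 24

Derivation:
Initial committed: {b=19, c=14}
Op 1: BEGIN: in_txn=True, pending={}
Op 2: UPDATE c=22 (pending; pending now {c=22})
Op 3: COMMIT: merged ['c'] into committed; committed now {b=19, c=22}
Op 4: BEGIN: in_txn=True, pending={}
Op 5: UPDATE c=13 (pending; pending now {c=13})
Op 6: UPDATE b=6 (pending; pending now {b=6, c=13})
Op 7: ROLLBACK: discarded pending ['b', 'c']; in_txn=False
Op 8: UPDATE c=24 (auto-commit; committed c=24)
Op 9: UPDATE b=17 (auto-commit; committed b=17)
Op 10: BEGIN: in_txn=True, pending={}
Final committed: {b=17, c=24}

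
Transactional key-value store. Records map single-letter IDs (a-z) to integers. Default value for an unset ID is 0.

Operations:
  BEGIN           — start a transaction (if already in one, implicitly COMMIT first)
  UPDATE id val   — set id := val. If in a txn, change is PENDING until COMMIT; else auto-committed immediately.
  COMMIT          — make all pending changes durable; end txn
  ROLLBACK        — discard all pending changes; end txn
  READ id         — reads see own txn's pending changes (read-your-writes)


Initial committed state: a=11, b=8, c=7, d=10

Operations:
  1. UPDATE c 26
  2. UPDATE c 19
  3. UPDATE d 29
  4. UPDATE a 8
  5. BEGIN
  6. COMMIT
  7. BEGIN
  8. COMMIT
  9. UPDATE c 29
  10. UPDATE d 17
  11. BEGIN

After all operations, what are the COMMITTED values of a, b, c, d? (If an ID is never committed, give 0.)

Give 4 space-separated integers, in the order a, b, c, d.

Initial committed: {a=11, b=8, c=7, d=10}
Op 1: UPDATE c=26 (auto-commit; committed c=26)
Op 2: UPDATE c=19 (auto-commit; committed c=19)
Op 3: UPDATE d=29 (auto-commit; committed d=29)
Op 4: UPDATE a=8 (auto-commit; committed a=8)
Op 5: BEGIN: in_txn=True, pending={}
Op 6: COMMIT: merged [] into committed; committed now {a=8, b=8, c=19, d=29}
Op 7: BEGIN: in_txn=True, pending={}
Op 8: COMMIT: merged [] into committed; committed now {a=8, b=8, c=19, d=29}
Op 9: UPDATE c=29 (auto-commit; committed c=29)
Op 10: UPDATE d=17 (auto-commit; committed d=17)
Op 11: BEGIN: in_txn=True, pending={}
Final committed: {a=8, b=8, c=29, d=17}

Answer: 8 8 29 17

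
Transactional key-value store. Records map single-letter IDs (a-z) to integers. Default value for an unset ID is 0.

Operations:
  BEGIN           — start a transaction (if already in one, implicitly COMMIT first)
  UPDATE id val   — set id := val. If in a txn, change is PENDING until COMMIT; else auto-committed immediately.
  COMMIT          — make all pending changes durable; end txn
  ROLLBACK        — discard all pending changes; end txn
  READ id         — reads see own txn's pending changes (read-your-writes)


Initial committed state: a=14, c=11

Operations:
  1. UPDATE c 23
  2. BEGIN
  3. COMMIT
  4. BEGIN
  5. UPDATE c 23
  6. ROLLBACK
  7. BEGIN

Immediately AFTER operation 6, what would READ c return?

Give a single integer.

Initial committed: {a=14, c=11}
Op 1: UPDATE c=23 (auto-commit; committed c=23)
Op 2: BEGIN: in_txn=True, pending={}
Op 3: COMMIT: merged [] into committed; committed now {a=14, c=23}
Op 4: BEGIN: in_txn=True, pending={}
Op 5: UPDATE c=23 (pending; pending now {c=23})
Op 6: ROLLBACK: discarded pending ['c']; in_txn=False
After op 6: visible(c) = 23 (pending={}, committed={a=14, c=23})

Answer: 23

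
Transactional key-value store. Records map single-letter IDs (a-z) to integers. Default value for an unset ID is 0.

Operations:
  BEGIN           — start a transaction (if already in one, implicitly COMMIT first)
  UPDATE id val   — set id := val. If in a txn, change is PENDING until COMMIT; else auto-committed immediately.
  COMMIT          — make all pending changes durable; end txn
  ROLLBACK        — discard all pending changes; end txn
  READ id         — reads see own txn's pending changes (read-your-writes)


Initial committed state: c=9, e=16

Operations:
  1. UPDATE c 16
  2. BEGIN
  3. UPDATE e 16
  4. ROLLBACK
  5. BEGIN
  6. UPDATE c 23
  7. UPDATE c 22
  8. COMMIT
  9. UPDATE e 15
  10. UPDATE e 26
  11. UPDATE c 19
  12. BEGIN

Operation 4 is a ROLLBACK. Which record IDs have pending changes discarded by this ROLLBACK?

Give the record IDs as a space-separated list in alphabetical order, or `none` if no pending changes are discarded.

Initial committed: {c=9, e=16}
Op 1: UPDATE c=16 (auto-commit; committed c=16)
Op 2: BEGIN: in_txn=True, pending={}
Op 3: UPDATE e=16 (pending; pending now {e=16})
Op 4: ROLLBACK: discarded pending ['e']; in_txn=False
Op 5: BEGIN: in_txn=True, pending={}
Op 6: UPDATE c=23 (pending; pending now {c=23})
Op 7: UPDATE c=22 (pending; pending now {c=22})
Op 8: COMMIT: merged ['c'] into committed; committed now {c=22, e=16}
Op 9: UPDATE e=15 (auto-commit; committed e=15)
Op 10: UPDATE e=26 (auto-commit; committed e=26)
Op 11: UPDATE c=19 (auto-commit; committed c=19)
Op 12: BEGIN: in_txn=True, pending={}
ROLLBACK at op 4 discards: ['e']

Answer: e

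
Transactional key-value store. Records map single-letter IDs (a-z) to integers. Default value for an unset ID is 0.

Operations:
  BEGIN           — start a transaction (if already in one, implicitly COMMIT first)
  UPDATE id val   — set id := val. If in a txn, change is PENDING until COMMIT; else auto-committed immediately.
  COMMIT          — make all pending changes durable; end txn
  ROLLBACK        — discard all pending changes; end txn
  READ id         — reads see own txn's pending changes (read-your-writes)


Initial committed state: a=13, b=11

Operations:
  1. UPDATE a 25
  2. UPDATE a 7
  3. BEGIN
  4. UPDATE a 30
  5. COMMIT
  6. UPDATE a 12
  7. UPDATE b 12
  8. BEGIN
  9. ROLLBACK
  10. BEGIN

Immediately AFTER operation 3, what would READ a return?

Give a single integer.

Answer: 7

Derivation:
Initial committed: {a=13, b=11}
Op 1: UPDATE a=25 (auto-commit; committed a=25)
Op 2: UPDATE a=7 (auto-commit; committed a=7)
Op 3: BEGIN: in_txn=True, pending={}
After op 3: visible(a) = 7 (pending={}, committed={a=7, b=11})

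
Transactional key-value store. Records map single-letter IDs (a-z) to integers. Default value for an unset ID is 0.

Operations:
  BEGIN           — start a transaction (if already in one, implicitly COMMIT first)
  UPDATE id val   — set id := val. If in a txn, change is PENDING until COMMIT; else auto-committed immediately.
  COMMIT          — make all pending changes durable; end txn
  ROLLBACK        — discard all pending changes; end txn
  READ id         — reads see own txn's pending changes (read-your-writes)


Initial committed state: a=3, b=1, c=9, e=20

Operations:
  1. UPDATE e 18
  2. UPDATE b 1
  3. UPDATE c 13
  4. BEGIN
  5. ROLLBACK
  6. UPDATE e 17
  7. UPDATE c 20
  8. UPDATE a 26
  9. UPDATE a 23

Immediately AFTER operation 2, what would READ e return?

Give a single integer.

Answer: 18

Derivation:
Initial committed: {a=3, b=1, c=9, e=20}
Op 1: UPDATE e=18 (auto-commit; committed e=18)
Op 2: UPDATE b=1 (auto-commit; committed b=1)
After op 2: visible(e) = 18 (pending={}, committed={a=3, b=1, c=9, e=18})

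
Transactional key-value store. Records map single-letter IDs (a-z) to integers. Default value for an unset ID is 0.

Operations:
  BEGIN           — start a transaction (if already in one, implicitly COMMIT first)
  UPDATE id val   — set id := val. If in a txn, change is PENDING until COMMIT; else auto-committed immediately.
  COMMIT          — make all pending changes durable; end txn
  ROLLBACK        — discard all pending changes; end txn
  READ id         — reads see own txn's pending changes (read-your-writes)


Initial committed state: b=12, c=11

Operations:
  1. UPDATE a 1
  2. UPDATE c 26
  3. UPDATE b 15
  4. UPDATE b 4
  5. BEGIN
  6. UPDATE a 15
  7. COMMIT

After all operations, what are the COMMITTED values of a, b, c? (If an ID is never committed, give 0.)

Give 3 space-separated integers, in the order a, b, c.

Answer: 15 4 26

Derivation:
Initial committed: {b=12, c=11}
Op 1: UPDATE a=1 (auto-commit; committed a=1)
Op 2: UPDATE c=26 (auto-commit; committed c=26)
Op 3: UPDATE b=15 (auto-commit; committed b=15)
Op 4: UPDATE b=4 (auto-commit; committed b=4)
Op 5: BEGIN: in_txn=True, pending={}
Op 6: UPDATE a=15 (pending; pending now {a=15})
Op 7: COMMIT: merged ['a'] into committed; committed now {a=15, b=4, c=26}
Final committed: {a=15, b=4, c=26}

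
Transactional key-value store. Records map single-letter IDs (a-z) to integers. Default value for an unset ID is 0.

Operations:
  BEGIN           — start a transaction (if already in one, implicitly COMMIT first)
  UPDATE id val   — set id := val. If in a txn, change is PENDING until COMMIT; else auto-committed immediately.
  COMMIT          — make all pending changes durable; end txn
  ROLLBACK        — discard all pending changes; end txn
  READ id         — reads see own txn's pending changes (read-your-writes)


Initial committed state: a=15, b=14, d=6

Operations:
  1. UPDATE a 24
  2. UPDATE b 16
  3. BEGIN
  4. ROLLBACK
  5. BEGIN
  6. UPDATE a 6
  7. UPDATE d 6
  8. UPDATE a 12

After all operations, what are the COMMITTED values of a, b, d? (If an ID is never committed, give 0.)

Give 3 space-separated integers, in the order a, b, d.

Initial committed: {a=15, b=14, d=6}
Op 1: UPDATE a=24 (auto-commit; committed a=24)
Op 2: UPDATE b=16 (auto-commit; committed b=16)
Op 3: BEGIN: in_txn=True, pending={}
Op 4: ROLLBACK: discarded pending []; in_txn=False
Op 5: BEGIN: in_txn=True, pending={}
Op 6: UPDATE a=6 (pending; pending now {a=6})
Op 7: UPDATE d=6 (pending; pending now {a=6, d=6})
Op 8: UPDATE a=12 (pending; pending now {a=12, d=6})
Final committed: {a=24, b=16, d=6}

Answer: 24 16 6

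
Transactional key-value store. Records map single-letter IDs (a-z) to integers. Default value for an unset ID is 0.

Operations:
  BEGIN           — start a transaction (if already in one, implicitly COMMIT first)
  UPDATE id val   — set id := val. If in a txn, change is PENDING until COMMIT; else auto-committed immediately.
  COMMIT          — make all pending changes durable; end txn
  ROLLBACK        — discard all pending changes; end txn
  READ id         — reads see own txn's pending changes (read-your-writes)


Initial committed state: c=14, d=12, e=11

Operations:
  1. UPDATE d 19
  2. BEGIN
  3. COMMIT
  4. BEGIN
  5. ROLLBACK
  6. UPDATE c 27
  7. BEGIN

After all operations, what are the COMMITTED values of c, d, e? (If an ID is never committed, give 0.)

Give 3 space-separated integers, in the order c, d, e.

Initial committed: {c=14, d=12, e=11}
Op 1: UPDATE d=19 (auto-commit; committed d=19)
Op 2: BEGIN: in_txn=True, pending={}
Op 3: COMMIT: merged [] into committed; committed now {c=14, d=19, e=11}
Op 4: BEGIN: in_txn=True, pending={}
Op 5: ROLLBACK: discarded pending []; in_txn=False
Op 6: UPDATE c=27 (auto-commit; committed c=27)
Op 7: BEGIN: in_txn=True, pending={}
Final committed: {c=27, d=19, e=11}

Answer: 27 19 11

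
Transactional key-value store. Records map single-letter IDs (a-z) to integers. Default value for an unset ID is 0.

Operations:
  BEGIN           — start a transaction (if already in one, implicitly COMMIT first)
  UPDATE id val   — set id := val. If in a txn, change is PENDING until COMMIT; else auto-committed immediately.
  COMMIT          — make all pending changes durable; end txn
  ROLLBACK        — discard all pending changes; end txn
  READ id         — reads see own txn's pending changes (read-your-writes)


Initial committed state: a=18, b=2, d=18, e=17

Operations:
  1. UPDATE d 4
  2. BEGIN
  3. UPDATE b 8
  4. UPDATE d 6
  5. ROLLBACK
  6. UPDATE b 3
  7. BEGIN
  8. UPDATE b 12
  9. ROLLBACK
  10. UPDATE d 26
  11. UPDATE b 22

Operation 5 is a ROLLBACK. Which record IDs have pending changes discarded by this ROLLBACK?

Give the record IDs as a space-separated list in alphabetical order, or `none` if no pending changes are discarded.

Initial committed: {a=18, b=2, d=18, e=17}
Op 1: UPDATE d=4 (auto-commit; committed d=4)
Op 2: BEGIN: in_txn=True, pending={}
Op 3: UPDATE b=8 (pending; pending now {b=8})
Op 4: UPDATE d=6 (pending; pending now {b=8, d=6})
Op 5: ROLLBACK: discarded pending ['b', 'd']; in_txn=False
Op 6: UPDATE b=3 (auto-commit; committed b=3)
Op 7: BEGIN: in_txn=True, pending={}
Op 8: UPDATE b=12 (pending; pending now {b=12})
Op 9: ROLLBACK: discarded pending ['b']; in_txn=False
Op 10: UPDATE d=26 (auto-commit; committed d=26)
Op 11: UPDATE b=22 (auto-commit; committed b=22)
ROLLBACK at op 5 discards: ['b', 'd']

Answer: b d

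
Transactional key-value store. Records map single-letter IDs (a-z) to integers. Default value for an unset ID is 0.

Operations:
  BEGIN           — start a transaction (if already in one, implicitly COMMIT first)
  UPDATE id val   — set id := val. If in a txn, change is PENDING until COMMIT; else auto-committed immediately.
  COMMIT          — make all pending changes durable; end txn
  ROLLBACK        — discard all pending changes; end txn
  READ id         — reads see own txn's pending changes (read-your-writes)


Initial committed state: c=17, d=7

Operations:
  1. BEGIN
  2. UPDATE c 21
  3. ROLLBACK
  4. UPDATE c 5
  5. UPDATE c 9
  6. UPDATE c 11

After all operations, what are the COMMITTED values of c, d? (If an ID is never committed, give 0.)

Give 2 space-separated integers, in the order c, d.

Answer: 11 7

Derivation:
Initial committed: {c=17, d=7}
Op 1: BEGIN: in_txn=True, pending={}
Op 2: UPDATE c=21 (pending; pending now {c=21})
Op 3: ROLLBACK: discarded pending ['c']; in_txn=False
Op 4: UPDATE c=5 (auto-commit; committed c=5)
Op 5: UPDATE c=9 (auto-commit; committed c=9)
Op 6: UPDATE c=11 (auto-commit; committed c=11)
Final committed: {c=11, d=7}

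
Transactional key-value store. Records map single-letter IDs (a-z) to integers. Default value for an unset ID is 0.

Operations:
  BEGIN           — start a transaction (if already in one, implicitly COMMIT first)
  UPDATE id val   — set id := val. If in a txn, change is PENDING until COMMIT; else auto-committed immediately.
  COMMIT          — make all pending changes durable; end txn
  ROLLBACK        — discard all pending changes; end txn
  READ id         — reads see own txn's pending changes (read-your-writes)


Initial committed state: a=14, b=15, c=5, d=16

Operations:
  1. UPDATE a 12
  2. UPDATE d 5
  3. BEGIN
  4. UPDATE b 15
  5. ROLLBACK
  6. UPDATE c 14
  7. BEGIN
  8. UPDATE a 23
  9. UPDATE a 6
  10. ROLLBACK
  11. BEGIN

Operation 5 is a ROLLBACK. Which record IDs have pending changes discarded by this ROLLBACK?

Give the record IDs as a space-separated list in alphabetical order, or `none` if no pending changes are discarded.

Initial committed: {a=14, b=15, c=5, d=16}
Op 1: UPDATE a=12 (auto-commit; committed a=12)
Op 2: UPDATE d=5 (auto-commit; committed d=5)
Op 3: BEGIN: in_txn=True, pending={}
Op 4: UPDATE b=15 (pending; pending now {b=15})
Op 5: ROLLBACK: discarded pending ['b']; in_txn=False
Op 6: UPDATE c=14 (auto-commit; committed c=14)
Op 7: BEGIN: in_txn=True, pending={}
Op 8: UPDATE a=23 (pending; pending now {a=23})
Op 9: UPDATE a=6 (pending; pending now {a=6})
Op 10: ROLLBACK: discarded pending ['a']; in_txn=False
Op 11: BEGIN: in_txn=True, pending={}
ROLLBACK at op 5 discards: ['b']

Answer: b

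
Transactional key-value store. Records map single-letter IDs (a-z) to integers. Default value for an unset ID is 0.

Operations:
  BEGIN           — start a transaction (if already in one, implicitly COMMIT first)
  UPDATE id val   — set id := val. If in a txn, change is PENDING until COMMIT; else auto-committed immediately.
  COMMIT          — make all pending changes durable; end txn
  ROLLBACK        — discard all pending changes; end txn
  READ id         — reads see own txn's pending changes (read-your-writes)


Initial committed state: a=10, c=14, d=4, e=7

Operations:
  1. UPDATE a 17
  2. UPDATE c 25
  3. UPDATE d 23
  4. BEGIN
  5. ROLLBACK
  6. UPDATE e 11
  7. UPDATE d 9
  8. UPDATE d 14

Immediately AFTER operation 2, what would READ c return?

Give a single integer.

Initial committed: {a=10, c=14, d=4, e=7}
Op 1: UPDATE a=17 (auto-commit; committed a=17)
Op 2: UPDATE c=25 (auto-commit; committed c=25)
After op 2: visible(c) = 25 (pending={}, committed={a=17, c=25, d=4, e=7})

Answer: 25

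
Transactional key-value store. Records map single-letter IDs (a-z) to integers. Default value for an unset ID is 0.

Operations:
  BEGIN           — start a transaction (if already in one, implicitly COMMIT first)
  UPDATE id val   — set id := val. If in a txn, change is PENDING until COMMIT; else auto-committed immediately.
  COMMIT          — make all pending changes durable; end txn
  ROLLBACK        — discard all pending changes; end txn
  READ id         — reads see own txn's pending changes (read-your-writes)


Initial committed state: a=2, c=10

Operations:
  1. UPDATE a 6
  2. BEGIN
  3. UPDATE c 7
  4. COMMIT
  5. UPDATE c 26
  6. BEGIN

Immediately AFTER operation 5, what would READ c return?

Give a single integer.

Answer: 26

Derivation:
Initial committed: {a=2, c=10}
Op 1: UPDATE a=6 (auto-commit; committed a=6)
Op 2: BEGIN: in_txn=True, pending={}
Op 3: UPDATE c=7 (pending; pending now {c=7})
Op 4: COMMIT: merged ['c'] into committed; committed now {a=6, c=7}
Op 5: UPDATE c=26 (auto-commit; committed c=26)
After op 5: visible(c) = 26 (pending={}, committed={a=6, c=26})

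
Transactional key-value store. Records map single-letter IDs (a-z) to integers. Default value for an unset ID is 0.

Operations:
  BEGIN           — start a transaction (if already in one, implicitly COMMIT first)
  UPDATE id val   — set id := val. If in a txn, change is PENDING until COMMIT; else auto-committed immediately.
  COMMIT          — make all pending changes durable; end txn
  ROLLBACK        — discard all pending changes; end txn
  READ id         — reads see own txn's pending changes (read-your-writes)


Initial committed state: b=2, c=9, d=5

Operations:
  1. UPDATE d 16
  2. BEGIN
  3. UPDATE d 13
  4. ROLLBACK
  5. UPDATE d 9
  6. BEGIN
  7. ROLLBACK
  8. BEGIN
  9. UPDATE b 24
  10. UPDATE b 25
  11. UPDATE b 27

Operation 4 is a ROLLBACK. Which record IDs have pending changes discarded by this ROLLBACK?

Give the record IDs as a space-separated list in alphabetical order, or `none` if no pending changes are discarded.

Initial committed: {b=2, c=9, d=5}
Op 1: UPDATE d=16 (auto-commit; committed d=16)
Op 2: BEGIN: in_txn=True, pending={}
Op 3: UPDATE d=13 (pending; pending now {d=13})
Op 4: ROLLBACK: discarded pending ['d']; in_txn=False
Op 5: UPDATE d=9 (auto-commit; committed d=9)
Op 6: BEGIN: in_txn=True, pending={}
Op 7: ROLLBACK: discarded pending []; in_txn=False
Op 8: BEGIN: in_txn=True, pending={}
Op 9: UPDATE b=24 (pending; pending now {b=24})
Op 10: UPDATE b=25 (pending; pending now {b=25})
Op 11: UPDATE b=27 (pending; pending now {b=27})
ROLLBACK at op 4 discards: ['d']

Answer: d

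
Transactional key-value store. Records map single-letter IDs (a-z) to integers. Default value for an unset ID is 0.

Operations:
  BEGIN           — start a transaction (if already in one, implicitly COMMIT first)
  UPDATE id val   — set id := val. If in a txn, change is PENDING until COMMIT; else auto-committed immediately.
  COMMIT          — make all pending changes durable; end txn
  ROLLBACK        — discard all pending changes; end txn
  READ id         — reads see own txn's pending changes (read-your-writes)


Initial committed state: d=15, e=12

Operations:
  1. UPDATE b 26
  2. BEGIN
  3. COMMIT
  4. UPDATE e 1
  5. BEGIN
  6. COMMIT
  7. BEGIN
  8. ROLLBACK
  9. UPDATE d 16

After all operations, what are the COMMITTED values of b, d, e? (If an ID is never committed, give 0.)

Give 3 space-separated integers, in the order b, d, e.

Answer: 26 16 1

Derivation:
Initial committed: {d=15, e=12}
Op 1: UPDATE b=26 (auto-commit; committed b=26)
Op 2: BEGIN: in_txn=True, pending={}
Op 3: COMMIT: merged [] into committed; committed now {b=26, d=15, e=12}
Op 4: UPDATE e=1 (auto-commit; committed e=1)
Op 5: BEGIN: in_txn=True, pending={}
Op 6: COMMIT: merged [] into committed; committed now {b=26, d=15, e=1}
Op 7: BEGIN: in_txn=True, pending={}
Op 8: ROLLBACK: discarded pending []; in_txn=False
Op 9: UPDATE d=16 (auto-commit; committed d=16)
Final committed: {b=26, d=16, e=1}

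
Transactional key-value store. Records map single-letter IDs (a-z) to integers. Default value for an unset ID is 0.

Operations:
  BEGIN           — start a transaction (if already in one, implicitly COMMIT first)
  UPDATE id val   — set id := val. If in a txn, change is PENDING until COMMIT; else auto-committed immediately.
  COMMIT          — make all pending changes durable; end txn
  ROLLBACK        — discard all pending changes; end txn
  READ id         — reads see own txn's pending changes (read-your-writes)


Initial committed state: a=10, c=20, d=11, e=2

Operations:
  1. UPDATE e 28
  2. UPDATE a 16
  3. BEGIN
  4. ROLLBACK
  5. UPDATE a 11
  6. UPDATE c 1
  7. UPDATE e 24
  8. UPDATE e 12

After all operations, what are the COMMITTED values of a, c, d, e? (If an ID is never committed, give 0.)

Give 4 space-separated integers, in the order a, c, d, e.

Answer: 11 1 11 12

Derivation:
Initial committed: {a=10, c=20, d=11, e=2}
Op 1: UPDATE e=28 (auto-commit; committed e=28)
Op 2: UPDATE a=16 (auto-commit; committed a=16)
Op 3: BEGIN: in_txn=True, pending={}
Op 4: ROLLBACK: discarded pending []; in_txn=False
Op 5: UPDATE a=11 (auto-commit; committed a=11)
Op 6: UPDATE c=1 (auto-commit; committed c=1)
Op 7: UPDATE e=24 (auto-commit; committed e=24)
Op 8: UPDATE e=12 (auto-commit; committed e=12)
Final committed: {a=11, c=1, d=11, e=12}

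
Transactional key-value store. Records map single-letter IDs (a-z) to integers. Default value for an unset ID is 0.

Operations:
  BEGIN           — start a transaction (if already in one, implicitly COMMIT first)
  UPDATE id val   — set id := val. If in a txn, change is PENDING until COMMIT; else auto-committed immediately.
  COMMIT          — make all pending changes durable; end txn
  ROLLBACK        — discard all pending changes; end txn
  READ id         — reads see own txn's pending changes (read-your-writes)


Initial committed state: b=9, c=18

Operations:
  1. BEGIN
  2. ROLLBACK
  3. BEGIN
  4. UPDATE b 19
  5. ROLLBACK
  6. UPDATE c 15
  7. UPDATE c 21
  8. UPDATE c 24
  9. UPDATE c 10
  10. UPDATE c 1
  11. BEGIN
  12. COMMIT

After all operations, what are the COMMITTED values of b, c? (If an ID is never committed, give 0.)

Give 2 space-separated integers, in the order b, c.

Initial committed: {b=9, c=18}
Op 1: BEGIN: in_txn=True, pending={}
Op 2: ROLLBACK: discarded pending []; in_txn=False
Op 3: BEGIN: in_txn=True, pending={}
Op 4: UPDATE b=19 (pending; pending now {b=19})
Op 5: ROLLBACK: discarded pending ['b']; in_txn=False
Op 6: UPDATE c=15 (auto-commit; committed c=15)
Op 7: UPDATE c=21 (auto-commit; committed c=21)
Op 8: UPDATE c=24 (auto-commit; committed c=24)
Op 9: UPDATE c=10 (auto-commit; committed c=10)
Op 10: UPDATE c=1 (auto-commit; committed c=1)
Op 11: BEGIN: in_txn=True, pending={}
Op 12: COMMIT: merged [] into committed; committed now {b=9, c=1}
Final committed: {b=9, c=1}

Answer: 9 1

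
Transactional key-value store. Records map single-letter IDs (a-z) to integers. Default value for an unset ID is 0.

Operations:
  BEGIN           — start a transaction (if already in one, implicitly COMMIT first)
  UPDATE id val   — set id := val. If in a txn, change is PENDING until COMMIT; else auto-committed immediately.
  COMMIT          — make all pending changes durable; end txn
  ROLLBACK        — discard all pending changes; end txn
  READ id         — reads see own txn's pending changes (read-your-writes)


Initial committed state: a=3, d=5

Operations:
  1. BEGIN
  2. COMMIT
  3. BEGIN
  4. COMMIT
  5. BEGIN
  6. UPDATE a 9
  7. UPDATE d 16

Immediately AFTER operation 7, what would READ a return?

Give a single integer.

Initial committed: {a=3, d=5}
Op 1: BEGIN: in_txn=True, pending={}
Op 2: COMMIT: merged [] into committed; committed now {a=3, d=5}
Op 3: BEGIN: in_txn=True, pending={}
Op 4: COMMIT: merged [] into committed; committed now {a=3, d=5}
Op 5: BEGIN: in_txn=True, pending={}
Op 6: UPDATE a=9 (pending; pending now {a=9})
Op 7: UPDATE d=16 (pending; pending now {a=9, d=16})
After op 7: visible(a) = 9 (pending={a=9, d=16}, committed={a=3, d=5})

Answer: 9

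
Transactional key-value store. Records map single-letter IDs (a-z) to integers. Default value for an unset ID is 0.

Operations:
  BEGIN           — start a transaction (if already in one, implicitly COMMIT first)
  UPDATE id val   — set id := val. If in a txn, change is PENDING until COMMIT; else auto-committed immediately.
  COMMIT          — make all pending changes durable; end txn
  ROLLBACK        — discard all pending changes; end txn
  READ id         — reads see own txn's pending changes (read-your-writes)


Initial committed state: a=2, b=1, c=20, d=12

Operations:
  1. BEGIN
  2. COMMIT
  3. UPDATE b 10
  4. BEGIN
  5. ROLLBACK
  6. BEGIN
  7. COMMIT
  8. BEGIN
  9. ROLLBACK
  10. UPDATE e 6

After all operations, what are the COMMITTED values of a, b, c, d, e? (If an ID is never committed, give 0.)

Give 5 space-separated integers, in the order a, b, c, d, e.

Initial committed: {a=2, b=1, c=20, d=12}
Op 1: BEGIN: in_txn=True, pending={}
Op 2: COMMIT: merged [] into committed; committed now {a=2, b=1, c=20, d=12}
Op 3: UPDATE b=10 (auto-commit; committed b=10)
Op 4: BEGIN: in_txn=True, pending={}
Op 5: ROLLBACK: discarded pending []; in_txn=False
Op 6: BEGIN: in_txn=True, pending={}
Op 7: COMMIT: merged [] into committed; committed now {a=2, b=10, c=20, d=12}
Op 8: BEGIN: in_txn=True, pending={}
Op 9: ROLLBACK: discarded pending []; in_txn=False
Op 10: UPDATE e=6 (auto-commit; committed e=6)
Final committed: {a=2, b=10, c=20, d=12, e=6}

Answer: 2 10 20 12 6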